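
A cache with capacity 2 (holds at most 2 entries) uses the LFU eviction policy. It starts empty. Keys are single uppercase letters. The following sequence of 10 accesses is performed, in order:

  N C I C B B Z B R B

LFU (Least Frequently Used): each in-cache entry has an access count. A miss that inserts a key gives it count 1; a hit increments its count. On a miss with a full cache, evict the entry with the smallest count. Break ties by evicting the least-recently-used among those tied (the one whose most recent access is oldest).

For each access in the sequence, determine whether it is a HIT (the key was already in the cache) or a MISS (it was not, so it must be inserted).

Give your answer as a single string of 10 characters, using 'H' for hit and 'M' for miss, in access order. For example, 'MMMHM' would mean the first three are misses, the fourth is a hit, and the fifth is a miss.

Answer: MMMHMHMHMH

Derivation:
LFU simulation (capacity=2):
  1. access N: MISS. Cache: [N(c=1)]
  2. access C: MISS. Cache: [N(c=1) C(c=1)]
  3. access I: MISS, evict N(c=1). Cache: [C(c=1) I(c=1)]
  4. access C: HIT, count now 2. Cache: [I(c=1) C(c=2)]
  5. access B: MISS, evict I(c=1). Cache: [B(c=1) C(c=2)]
  6. access B: HIT, count now 2. Cache: [C(c=2) B(c=2)]
  7. access Z: MISS, evict C(c=2). Cache: [Z(c=1) B(c=2)]
  8. access B: HIT, count now 3. Cache: [Z(c=1) B(c=3)]
  9. access R: MISS, evict Z(c=1). Cache: [R(c=1) B(c=3)]
  10. access B: HIT, count now 4. Cache: [R(c=1) B(c=4)]
Total: 4 hits, 6 misses, 4 evictions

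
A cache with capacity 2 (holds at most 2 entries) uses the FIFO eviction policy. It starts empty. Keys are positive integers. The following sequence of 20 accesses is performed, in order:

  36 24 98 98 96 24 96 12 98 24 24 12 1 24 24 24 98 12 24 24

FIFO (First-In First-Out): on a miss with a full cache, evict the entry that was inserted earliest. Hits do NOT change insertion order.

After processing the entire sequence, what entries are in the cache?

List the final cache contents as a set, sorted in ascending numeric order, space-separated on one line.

Answer: 12 24

Derivation:
FIFO simulation (capacity=2):
  1. access 36: MISS. Cache (old->new): [36]
  2. access 24: MISS. Cache (old->new): [36 24]
  3. access 98: MISS, evict 36. Cache (old->new): [24 98]
  4. access 98: HIT. Cache (old->new): [24 98]
  5. access 96: MISS, evict 24. Cache (old->new): [98 96]
  6. access 24: MISS, evict 98. Cache (old->new): [96 24]
  7. access 96: HIT. Cache (old->new): [96 24]
  8. access 12: MISS, evict 96. Cache (old->new): [24 12]
  9. access 98: MISS, evict 24. Cache (old->new): [12 98]
  10. access 24: MISS, evict 12. Cache (old->new): [98 24]
  11. access 24: HIT. Cache (old->new): [98 24]
  12. access 12: MISS, evict 98. Cache (old->new): [24 12]
  13. access 1: MISS, evict 24. Cache (old->new): [12 1]
  14. access 24: MISS, evict 12. Cache (old->new): [1 24]
  15. access 24: HIT. Cache (old->new): [1 24]
  16. access 24: HIT. Cache (old->new): [1 24]
  17. access 98: MISS, evict 1. Cache (old->new): [24 98]
  18. access 12: MISS, evict 24. Cache (old->new): [98 12]
  19. access 24: MISS, evict 98. Cache (old->new): [12 24]
  20. access 24: HIT. Cache (old->new): [12 24]
Total: 6 hits, 14 misses, 12 evictions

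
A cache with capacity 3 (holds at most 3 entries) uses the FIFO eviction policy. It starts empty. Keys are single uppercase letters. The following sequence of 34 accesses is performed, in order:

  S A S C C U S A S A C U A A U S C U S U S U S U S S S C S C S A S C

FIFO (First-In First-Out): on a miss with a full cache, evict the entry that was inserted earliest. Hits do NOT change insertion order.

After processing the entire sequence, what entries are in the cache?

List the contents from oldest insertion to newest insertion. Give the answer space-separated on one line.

FIFO simulation (capacity=3):
  1. access S: MISS. Cache (old->new): [S]
  2. access A: MISS. Cache (old->new): [S A]
  3. access S: HIT. Cache (old->new): [S A]
  4. access C: MISS. Cache (old->new): [S A C]
  5. access C: HIT. Cache (old->new): [S A C]
  6. access U: MISS, evict S. Cache (old->new): [A C U]
  7. access S: MISS, evict A. Cache (old->new): [C U S]
  8. access A: MISS, evict C. Cache (old->new): [U S A]
  9. access S: HIT. Cache (old->new): [U S A]
  10. access A: HIT. Cache (old->new): [U S A]
  11. access C: MISS, evict U. Cache (old->new): [S A C]
  12. access U: MISS, evict S. Cache (old->new): [A C U]
  13. access A: HIT. Cache (old->new): [A C U]
  14. access A: HIT. Cache (old->new): [A C U]
  15. access U: HIT. Cache (old->new): [A C U]
  16. access S: MISS, evict A. Cache (old->new): [C U S]
  17. access C: HIT. Cache (old->new): [C U S]
  18. access U: HIT. Cache (old->new): [C U S]
  19. access S: HIT. Cache (old->new): [C U S]
  20. access U: HIT. Cache (old->new): [C U S]
  21. access S: HIT. Cache (old->new): [C U S]
  22. access U: HIT. Cache (old->new): [C U S]
  23. access S: HIT. Cache (old->new): [C U S]
  24. access U: HIT. Cache (old->new): [C U S]
  25. access S: HIT. Cache (old->new): [C U S]
  26. access S: HIT. Cache (old->new): [C U S]
  27. access S: HIT. Cache (old->new): [C U S]
  28. access C: HIT. Cache (old->new): [C U S]
  29. access S: HIT. Cache (old->new): [C U S]
  30. access C: HIT. Cache (old->new): [C U S]
  31. access S: HIT. Cache (old->new): [C U S]
  32. access A: MISS, evict C. Cache (old->new): [U S A]
  33. access S: HIT. Cache (old->new): [U S A]
  34. access C: MISS, evict U. Cache (old->new): [S A C]
Total: 23 hits, 11 misses, 8 evictions

Answer: S A C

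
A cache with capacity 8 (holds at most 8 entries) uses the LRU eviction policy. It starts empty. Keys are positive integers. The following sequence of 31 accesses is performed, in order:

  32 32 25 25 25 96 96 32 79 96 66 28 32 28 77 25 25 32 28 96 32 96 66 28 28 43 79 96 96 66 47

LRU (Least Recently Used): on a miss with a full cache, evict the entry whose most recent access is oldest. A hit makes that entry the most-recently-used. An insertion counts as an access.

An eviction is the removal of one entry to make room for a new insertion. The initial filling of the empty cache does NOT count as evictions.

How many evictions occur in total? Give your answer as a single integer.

LRU simulation (capacity=8):
  1. access 32: MISS. Cache (LRU->MRU): [32]
  2. access 32: HIT. Cache (LRU->MRU): [32]
  3. access 25: MISS. Cache (LRU->MRU): [32 25]
  4. access 25: HIT. Cache (LRU->MRU): [32 25]
  5. access 25: HIT. Cache (LRU->MRU): [32 25]
  6. access 96: MISS. Cache (LRU->MRU): [32 25 96]
  7. access 96: HIT. Cache (LRU->MRU): [32 25 96]
  8. access 32: HIT. Cache (LRU->MRU): [25 96 32]
  9. access 79: MISS. Cache (LRU->MRU): [25 96 32 79]
  10. access 96: HIT. Cache (LRU->MRU): [25 32 79 96]
  11. access 66: MISS. Cache (LRU->MRU): [25 32 79 96 66]
  12. access 28: MISS. Cache (LRU->MRU): [25 32 79 96 66 28]
  13. access 32: HIT. Cache (LRU->MRU): [25 79 96 66 28 32]
  14. access 28: HIT. Cache (LRU->MRU): [25 79 96 66 32 28]
  15. access 77: MISS. Cache (LRU->MRU): [25 79 96 66 32 28 77]
  16. access 25: HIT. Cache (LRU->MRU): [79 96 66 32 28 77 25]
  17. access 25: HIT. Cache (LRU->MRU): [79 96 66 32 28 77 25]
  18. access 32: HIT. Cache (LRU->MRU): [79 96 66 28 77 25 32]
  19. access 28: HIT. Cache (LRU->MRU): [79 96 66 77 25 32 28]
  20. access 96: HIT. Cache (LRU->MRU): [79 66 77 25 32 28 96]
  21. access 32: HIT. Cache (LRU->MRU): [79 66 77 25 28 96 32]
  22. access 96: HIT. Cache (LRU->MRU): [79 66 77 25 28 32 96]
  23. access 66: HIT. Cache (LRU->MRU): [79 77 25 28 32 96 66]
  24. access 28: HIT. Cache (LRU->MRU): [79 77 25 32 96 66 28]
  25. access 28: HIT. Cache (LRU->MRU): [79 77 25 32 96 66 28]
  26. access 43: MISS. Cache (LRU->MRU): [79 77 25 32 96 66 28 43]
  27. access 79: HIT. Cache (LRU->MRU): [77 25 32 96 66 28 43 79]
  28. access 96: HIT. Cache (LRU->MRU): [77 25 32 66 28 43 79 96]
  29. access 96: HIT. Cache (LRU->MRU): [77 25 32 66 28 43 79 96]
  30. access 66: HIT. Cache (LRU->MRU): [77 25 32 28 43 79 96 66]
  31. access 47: MISS, evict 77. Cache (LRU->MRU): [25 32 28 43 79 96 66 47]
Total: 22 hits, 9 misses, 1 evictions

Answer: 1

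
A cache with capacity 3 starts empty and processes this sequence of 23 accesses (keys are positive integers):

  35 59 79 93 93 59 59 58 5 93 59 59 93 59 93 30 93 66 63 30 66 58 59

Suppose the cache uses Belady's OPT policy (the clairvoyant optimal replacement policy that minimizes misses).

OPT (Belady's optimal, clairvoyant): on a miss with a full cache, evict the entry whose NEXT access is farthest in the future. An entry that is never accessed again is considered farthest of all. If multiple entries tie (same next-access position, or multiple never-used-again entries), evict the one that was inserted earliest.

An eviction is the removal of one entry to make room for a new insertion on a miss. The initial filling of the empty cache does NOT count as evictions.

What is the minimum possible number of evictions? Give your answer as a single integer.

OPT (Belady) simulation (capacity=3):
  1. access 35: MISS. Cache: [35]
  2. access 59: MISS. Cache: [35 59]
  3. access 79: MISS. Cache: [35 59 79]
  4. access 93: MISS, evict 35 (next use: never). Cache: [59 79 93]
  5. access 93: HIT. Next use of 93: step 10. Cache: [59 79 93]
  6. access 59: HIT. Next use of 59: step 7. Cache: [59 79 93]
  7. access 59: HIT. Next use of 59: step 11. Cache: [59 79 93]
  8. access 58: MISS, evict 79 (next use: never). Cache: [59 93 58]
  9. access 5: MISS, evict 58 (next use: step 22). Cache: [59 93 5]
  10. access 93: HIT. Next use of 93: step 13. Cache: [59 93 5]
  11. access 59: HIT. Next use of 59: step 12. Cache: [59 93 5]
  12. access 59: HIT. Next use of 59: step 14. Cache: [59 93 5]
  13. access 93: HIT. Next use of 93: step 15. Cache: [59 93 5]
  14. access 59: HIT. Next use of 59: step 23. Cache: [59 93 5]
  15. access 93: HIT. Next use of 93: step 17. Cache: [59 93 5]
  16. access 30: MISS, evict 5 (next use: never). Cache: [59 93 30]
  17. access 93: HIT. Next use of 93: never. Cache: [59 93 30]
  18. access 66: MISS, evict 93 (next use: never). Cache: [59 30 66]
  19. access 63: MISS, evict 59 (next use: step 23). Cache: [30 66 63]
  20. access 30: HIT. Next use of 30: never. Cache: [30 66 63]
  21. access 66: HIT. Next use of 66: never. Cache: [30 66 63]
  22. access 58: MISS, evict 30 (next use: never). Cache: [66 63 58]
  23. access 59: MISS, evict 66 (next use: never). Cache: [63 58 59]
Total: 12 hits, 11 misses, 8 evictions

Answer: 8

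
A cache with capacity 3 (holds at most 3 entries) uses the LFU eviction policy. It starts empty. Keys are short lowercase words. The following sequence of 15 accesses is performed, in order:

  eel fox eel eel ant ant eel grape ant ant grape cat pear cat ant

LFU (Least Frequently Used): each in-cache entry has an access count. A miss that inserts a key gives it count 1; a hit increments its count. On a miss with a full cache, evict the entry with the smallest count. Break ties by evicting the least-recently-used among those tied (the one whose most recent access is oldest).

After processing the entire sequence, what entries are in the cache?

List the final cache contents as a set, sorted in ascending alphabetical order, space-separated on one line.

Answer: ant cat eel

Derivation:
LFU simulation (capacity=3):
  1. access eel: MISS. Cache: [eel(c=1)]
  2. access fox: MISS. Cache: [eel(c=1) fox(c=1)]
  3. access eel: HIT, count now 2. Cache: [fox(c=1) eel(c=2)]
  4. access eel: HIT, count now 3. Cache: [fox(c=1) eel(c=3)]
  5. access ant: MISS. Cache: [fox(c=1) ant(c=1) eel(c=3)]
  6. access ant: HIT, count now 2. Cache: [fox(c=1) ant(c=2) eel(c=3)]
  7. access eel: HIT, count now 4. Cache: [fox(c=1) ant(c=2) eel(c=4)]
  8. access grape: MISS, evict fox(c=1). Cache: [grape(c=1) ant(c=2) eel(c=4)]
  9. access ant: HIT, count now 3. Cache: [grape(c=1) ant(c=3) eel(c=4)]
  10. access ant: HIT, count now 4. Cache: [grape(c=1) eel(c=4) ant(c=4)]
  11. access grape: HIT, count now 2. Cache: [grape(c=2) eel(c=4) ant(c=4)]
  12. access cat: MISS, evict grape(c=2). Cache: [cat(c=1) eel(c=4) ant(c=4)]
  13. access pear: MISS, evict cat(c=1). Cache: [pear(c=1) eel(c=4) ant(c=4)]
  14. access cat: MISS, evict pear(c=1). Cache: [cat(c=1) eel(c=4) ant(c=4)]
  15. access ant: HIT, count now 5. Cache: [cat(c=1) eel(c=4) ant(c=5)]
Total: 8 hits, 7 misses, 4 evictions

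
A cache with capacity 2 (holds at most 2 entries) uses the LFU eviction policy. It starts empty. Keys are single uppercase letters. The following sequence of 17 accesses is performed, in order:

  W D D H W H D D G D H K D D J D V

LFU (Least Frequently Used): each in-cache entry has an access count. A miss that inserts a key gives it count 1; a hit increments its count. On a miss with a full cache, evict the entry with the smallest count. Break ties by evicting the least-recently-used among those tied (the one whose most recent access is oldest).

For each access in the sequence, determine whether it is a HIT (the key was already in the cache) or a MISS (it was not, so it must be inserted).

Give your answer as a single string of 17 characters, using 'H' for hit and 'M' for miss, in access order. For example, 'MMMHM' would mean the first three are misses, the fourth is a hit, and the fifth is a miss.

LFU simulation (capacity=2):
  1. access W: MISS. Cache: [W(c=1)]
  2. access D: MISS. Cache: [W(c=1) D(c=1)]
  3. access D: HIT, count now 2. Cache: [W(c=1) D(c=2)]
  4. access H: MISS, evict W(c=1). Cache: [H(c=1) D(c=2)]
  5. access W: MISS, evict H(c=1). Cache: [W(c=1) D(c=2)]
  6. access H: MISS, evict W(c=1). Cache: [H(c=1) D(c=2)]
  7. access D: HIT, count now 3. Cache: [H(c=1) D(c=3)]
  8. access D: HIT, count now 4. Cache: [H(c=1) D(c=4)]
  9. access G: MISS, evict H(c=1). Cache: [G(c=1) D(c=4)]
  10. access D: HIT, count now 5. Cache: [G(c=1) D(c=5)]
  11. access H: MISS, evict G(c=1). Cache: [H(c=1) D(c=5)]
  12. access K: MISS, evict H(c=1). Cache: [K(c=1) D(c=5)]
  13. access D: HIT, count now 6. Cache: [K(c=1) D(c=6)]
  14. access D: HIT, count now 7. Cache: [K(c=1) D(c=7)]
  15. access J: MISS, evict K(c=1). Cache: [J(c=1) D(c=7)]
  16. access D: HIT, count now 8. Cache: [J(c=1) D(c=8)]
  17. access V: MISS, evict J(c=1). Cache: [V(c=1) D(c=8)]
Total: 7 hits, 10 misses, 8 evictions

Answer: MMHMMMHHMHMMHHMHM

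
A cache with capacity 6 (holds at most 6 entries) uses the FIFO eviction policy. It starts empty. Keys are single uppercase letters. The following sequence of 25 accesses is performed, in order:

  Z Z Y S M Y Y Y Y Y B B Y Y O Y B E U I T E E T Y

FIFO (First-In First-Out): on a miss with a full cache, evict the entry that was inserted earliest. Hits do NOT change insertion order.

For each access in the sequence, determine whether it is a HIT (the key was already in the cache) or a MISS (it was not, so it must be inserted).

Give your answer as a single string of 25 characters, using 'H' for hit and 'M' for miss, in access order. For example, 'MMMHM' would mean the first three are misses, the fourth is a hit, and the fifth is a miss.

Answer: MHMMMHHHHHMHHHMHHMMMMHHHM

Derivation:
FIFO simulation (capacity=6):
  1. access Z: MISS. Cache (old->new): [Z]
  2. access Z: HIT. Cache (old->new): [Z]
  3. access Y: MISS. Cache (old->new): [Z Y]
  4. access S: MISS. Cache (old->new): [Z Y S]
  5. access M: MISS. Cache (old->new): [Z Y S M]
  6. access Y: HIT. Cache (old->new): [Z Y S M]
  7. access Y: HIT. Cache (old->new): [Z Y S M]
  8. access Y: HIT. Cache (old->new): [Z Y S M]
  9. access Y: HIT. Cache (old->new): [Z Y S M]
  10. access Y: HIT. Cache (old->new): [Z Y S M]
  11. access B: MISS. Cache (old->new): [Z Y S M B]
  12. access B: HIT. Cache (old->new): [Z Y S M B]
  13. access Y: HIT. Cache (old->new): [Z Y S M B]
  14. access Y: HIT. Cache (old->new): [Z Y S M B]
  15. access O: MISS. Cache (old->new): [Z Y S M B O]
  16. access Y: HIT. Cache (old->new): [Z Y S M B O]
  17. access B: HIT. Cache (old->new): [Z Y S M B O]
  18. access E: MISS, evict Z. Cache (old->new): [Y S M B O E]
  19. access U: MISS, evict Y. Cache (old->new): [S M B O E U]
  20. access I: MISS, evict S. Cache (old->new): [M B O E U I]
  21. access T: MISS, evict M. Cache (old->new): [B O E U I T]
  22. access E: HIT. Cache (old->new): [B O E U I T]
  23. access E: HIT. Cache (old->new): [B O E U I T]
  24. access T: HIT. Cache (old->new): [B O E U I T]
  25. access Y: MISS, evict B. Cache (old->new): [O E U I T Y]
Total: 14 hits, 11 misses, 5 evictions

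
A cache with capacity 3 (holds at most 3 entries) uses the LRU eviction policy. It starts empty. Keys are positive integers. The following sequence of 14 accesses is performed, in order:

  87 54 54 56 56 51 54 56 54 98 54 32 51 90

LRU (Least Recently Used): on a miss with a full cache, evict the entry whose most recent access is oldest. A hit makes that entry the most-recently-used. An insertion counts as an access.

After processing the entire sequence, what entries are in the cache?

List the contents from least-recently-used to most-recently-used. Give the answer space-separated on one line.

LRU simulation (capacity=3):
  1. access 87: MISS. Cache (LRU->MRU): [87]
  2. access 54: MISS. Cache (LRU->MRU): [87 54]
  3. access 54: HIT. Cache (LRU->MRU): [87 54]
  4. access 56: MISS. Cache (LRU->MRU): [87 54 56]
  5. access 56: HIT. Cache (LRU->MRU): [87 54 56]
  6. access 51: MISS, evict 87. Cache (LRU->MRU): [54 56 51]
  7. access 54: HIT. Cache (LRU->MRU): [56 51 54]
  8. access 56: HIT. Cache (LRU->MRU): [51 54 56]
  9. access 54: HIT. Cache (LRU->MRU): [51 56 54]
  10. access 98: MISS, evict 51. Cache (LRU->MRU): [56 54 98]
  11. access 54: HIT. Cache (LRU->MRU): [56 98 54]
  12. access 32: MISS, evict 56. Cache (LRU->MRU): [98 54 32]
  13. access 51: MISS, evict 98. Cache (LRU->MRU): [54 32 51]
  14. access 90: MISS, evict 54. Cache (LRU->MRU): [32 51 90]
Total: 6 hits, 8 misses, 5 evictions

Answer: 32 51 90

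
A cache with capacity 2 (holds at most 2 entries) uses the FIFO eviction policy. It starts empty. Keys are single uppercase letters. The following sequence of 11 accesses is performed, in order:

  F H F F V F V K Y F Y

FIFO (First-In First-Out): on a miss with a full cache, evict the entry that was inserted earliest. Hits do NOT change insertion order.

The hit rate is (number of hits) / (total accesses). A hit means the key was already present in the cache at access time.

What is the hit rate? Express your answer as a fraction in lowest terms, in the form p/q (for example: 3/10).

Answer: 4/11

Derivation:
FIFO simulation (capacity=2):
  1. access F: MISS. Cache (old->new): [F]
  2. access H: MISS. Cache (old->new): [F H]
  3. access F: HIT. Cache (old->new): [F H]
  4. access F: HIT. Cache (old->new): [F H]
  5. access V: MISS, evict F. Cache (old->new): [H V]
  6. access F: MISS, evict H. Cache (old->new): [V F]
  7. access V: HIT. Cache (old->new): [V F]
  8. access K: MISS, evict V. Cache (old->new): [F K]
  9. access Y: MISS, evict F. Cache (old->new): [K Y]
  10. access F: MISS, evict K. Cache (old->new): [Y F]
  11. access Y: HIT. Cache (old->new): [Y F]
Total: 4 hits, 7 misses, 5 evictions

Hit rate = 4/11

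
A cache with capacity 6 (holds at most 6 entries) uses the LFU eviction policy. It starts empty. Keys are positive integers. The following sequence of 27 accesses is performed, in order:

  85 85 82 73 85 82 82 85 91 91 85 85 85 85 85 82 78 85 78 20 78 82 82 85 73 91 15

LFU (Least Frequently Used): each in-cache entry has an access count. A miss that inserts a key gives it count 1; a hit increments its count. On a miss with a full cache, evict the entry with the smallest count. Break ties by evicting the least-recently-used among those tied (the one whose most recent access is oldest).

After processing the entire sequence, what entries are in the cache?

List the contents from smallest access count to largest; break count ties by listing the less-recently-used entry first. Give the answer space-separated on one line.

Answer: 15 73 78 91 82 85

Derivation:
LFU simulation (capacity=6):
  1. access 85: MISS. Cache: [85(c=1)]
  2. access 85: HIT, count now 2. Cache: [85(c=2)]
  3. access 82: MISS. Cache: [82(c=1) 85(c=2)]
  4. access 73: MISS. Cache: [82(c=1) 73(c=1) 85(c=2)]
  5. access 85: HIT, count now 3. Cache: [82(c=1) 73(c=1) 85(c=3)]
  6. access 82: HIT, count now 2. Cache: [73(c=1) 82(c=2) 85(c=3)]
  7. access 82: HIT, count now 3. Cache: [73(c=1) 85(c=3) 82(c=3)]
  8. access 85: HIT, count now 4. Cache: [73(c=1) 82(c=3) 85(c=4)]
  9. access 91: MISS. Cache: [73(c=1) 91(c=1) 82(c=3) 85(c=4)]
  10. access 91: HIT, count now 2. Cache: [73(c=1) 91(c=2) 82(c=3) 85(c=4)]
  11. access 85: HIT, count now 5. Cache: [73(c=1) 91(c=2) 82(c=3) 85(c=5)]
  12. access 85: HIT, count now 6. Cache: [73(c=1) 91(c=2) 82(c=3) 85(c=6)]
  13. access 85: HIT, count now 7. Cache: [73(c=1) 91(c=2) 82(c=3) 85(c=7)]
  14. access 85: HIT, count now 8. Cache: [73(c=1) 91(c=2) 82(c=3) 85(c=8)]
  15. access 85: HIT, count now 9. Cache: [73(c=1) 91(c=2) 82(c=3) 85(c=9)]
  16. access 82: HIT, count now 4. Cache: [73(c=1) 91(c=2) 82(c=4) 85(c=9)]
  17. access 78: MISS. Cache: [73(c=1) 78(c=1) 91(c=2) 82(c=4) 85(c=9)]
  18. access 85: HIT, count now 10. Cache: [73(c=1) 78(c=1) 91(c=2) 82(c=4) 85(c=10)]
  19. access 78: HIT, count now 2. Cache: [73(c=1) 91(c=2) 78(c=2) 82(c=4) 85(c=10)]
  20. access 20: MISS. Cache: [73(c=1) 20(c=1) 91(c=2) 78(c=2) 82(c=4) 85(c=10)]
  21. access 78: HIT, count now 3. Cache: [73(c=1) 20(c=1) 91(c=2) 78(c=3) 82(c=4) 85(c=10)]
  22. access 82: HIT, count now 5. Cache: [73(c=1) 20(c=1) 91(c=2) 78(c=3) 82(c=5) 85(c=10)]
  23. access 82: HIT, count now 6. Cache: [73(c=1) 20(c=1) 91(c=2) 78(c=3) 82(c=6) 85(c=10)]
  24. access 85: HIT, count now 11. Cache: [73(c=1) 20(c=1) 91(c=2) 78(c=3) 82(c=6) 85(c=11)]
  25. access 73: HIT, count now 2. Cache: [20(c=1) 91(c=2) 73(c=2) 78(c=3) 82(c=6) 85(c=11)]
  26. access 91: HIT, count now 3. Cache: [20(c=1) 73(c=2) 78(c=3) 91(c=3) 82(c=6) 85(c=11)]
  27. access 15: MISS, evict 20(c=1). Cache: [15(c=1) 73(c=2) 78(c=3) 91(c=3) 82(c=6) 85(c=11)]
Total: 20 hits, 7 misses, 1 evictions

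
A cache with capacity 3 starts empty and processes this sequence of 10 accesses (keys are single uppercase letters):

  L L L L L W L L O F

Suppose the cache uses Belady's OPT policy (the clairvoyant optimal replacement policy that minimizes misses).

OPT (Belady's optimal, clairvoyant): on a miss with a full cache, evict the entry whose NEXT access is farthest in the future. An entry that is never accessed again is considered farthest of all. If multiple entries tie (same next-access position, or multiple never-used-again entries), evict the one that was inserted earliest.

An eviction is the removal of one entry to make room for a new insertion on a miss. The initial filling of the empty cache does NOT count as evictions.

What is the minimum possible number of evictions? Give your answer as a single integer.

Answer: 1

Derivation:
OPT (Belady) simulation (capacity=3):
  1. access L: MISS. Cache: [L]
  2. access L: HIT. Next use of L: step 3. Cache: [L]
  3. access L: HIT. Next use of L: step 4. Cache: [L]
  4. access L: HIT. Next use of L: step 5. Cache: [L]
  5. access L: HIT. Next use of L: step 7. Cache: [L]
  6. access W: MISS. Cache: [L W]
  7. access L: HIT. Next use of L: step 8. Cache: [L W]
  8. access L: HIT. Next use of L: never. Cache: [L W]
  9. access O: MISS. Cache: [L W O]
  10. access F: MISS, evict L (next use: never). Cache: [W O F]
Total: 6 hits, 4 misses, 1 evictions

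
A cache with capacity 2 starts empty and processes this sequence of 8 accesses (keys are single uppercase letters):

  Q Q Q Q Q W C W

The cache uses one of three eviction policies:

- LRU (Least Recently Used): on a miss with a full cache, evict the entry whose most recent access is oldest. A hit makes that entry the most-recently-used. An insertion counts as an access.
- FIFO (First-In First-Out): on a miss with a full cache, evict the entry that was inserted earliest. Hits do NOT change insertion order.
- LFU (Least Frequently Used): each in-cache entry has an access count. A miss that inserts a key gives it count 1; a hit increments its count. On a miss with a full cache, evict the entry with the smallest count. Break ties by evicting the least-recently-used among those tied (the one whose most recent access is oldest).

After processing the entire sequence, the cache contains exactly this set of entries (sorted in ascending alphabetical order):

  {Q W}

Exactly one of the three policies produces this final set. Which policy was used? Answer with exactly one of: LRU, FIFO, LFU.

Answer: LFU

Derivation:
Simulating under each policy and comparing final sets:
  LRU: final set = {C W} -> differs
  FIFO: final set = {C W} -> differs
  LFU: final set = {Q W} -> MATCHES target
Only LFU produces the target set.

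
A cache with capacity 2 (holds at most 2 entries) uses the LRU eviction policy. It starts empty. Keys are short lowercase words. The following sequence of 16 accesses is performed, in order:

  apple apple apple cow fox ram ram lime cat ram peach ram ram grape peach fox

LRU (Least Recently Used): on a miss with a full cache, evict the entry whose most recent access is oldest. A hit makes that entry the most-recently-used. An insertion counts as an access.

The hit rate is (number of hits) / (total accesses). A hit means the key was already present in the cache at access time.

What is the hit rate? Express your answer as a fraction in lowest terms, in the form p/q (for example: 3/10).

LRU simulation (capacity=2):
  1. access apple: MISS. Cache (LRU->MRU): [apple]
  2. access apple: HIT. Cache (LRU->MRU): [apple]
  3. access apple: HIT. Cache (LRU->MRU): [apple]
  4. access cow: MISS. Cache (LRU->MRU): [apple cow]
  5. access fox: MISS, evict apple. Cache (LRU->MRU): [cow fox]
  6. access ram: MISS, evict cow. Cache (LRU->MRU): [fox ram]
  7. access ram: HIT. Cache (LRU->MRU): [fox ram]
  8. access lime: MISS, evict fox. Cache (LRU->MRU): [ram lime]
  9. access cat: MISS, evict ram. Cache (LRU->MRU): [lime cat]
  10. access ram: MISS, evict lime. Cache (LRU->MRU): [cat ram]
  11. access peach: MISS, evict cat. Cache (LRU->MRU): [ram peach]
  12. access ram: HIT. Cache (LRU->MRU): [peach ram]
  13. access ram: HIT. Cache (LRU->MRU): [peach ram]
  14. access grape: MISS, evict peach. Cache (LRU->MRU): [ram grape]
  15. access peach: MISS, evict ram. Cache (LRU->MRU): [grape peach]
  16. access fox: MISS, evict grape. Cache (LRU->MRU): [peach fox]
Total: 5 hits, 11 misses, 9 evictions

Hit rate = 5/16

Answer: 5/16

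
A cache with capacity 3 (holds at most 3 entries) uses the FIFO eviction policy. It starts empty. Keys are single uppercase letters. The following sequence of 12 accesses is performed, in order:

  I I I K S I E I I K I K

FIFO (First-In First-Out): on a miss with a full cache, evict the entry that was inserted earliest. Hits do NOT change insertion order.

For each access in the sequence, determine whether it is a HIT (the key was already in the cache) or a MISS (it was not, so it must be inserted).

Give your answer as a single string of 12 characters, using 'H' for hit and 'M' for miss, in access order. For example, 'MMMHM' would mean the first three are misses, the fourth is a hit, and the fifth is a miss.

Answer: MHHMMHMMHMHH

Derivation:
FIFO simulation (capacity=3):
  1. access I: MISS. Cache (old->new): [I]
  2. access I: HIT. Cache (old->new): [I]
  3. access I: HIT. Cache (old->new): [I]
  4. access K: MISS. Cache (old->new): [I K]
  5. access S: MISS. Cache (old->new): [I K S]
  6. access I: HIT. Cache (old->new): [I K S]
  7. access E: MISS, evict I. Cache (old->new): [K S E]
  8. access I: MISS, evict K. Cache (old->new): [S E I]
  9. access I: HIT. Cache (old->new): [S E I]
  10. access K: MISS, evict S. Cache (old->new): [E I K]
  11. access I: HIT. Cache (old->new): [E I K]
  12. access K: HIT. Cache (old->new): [E I K]
Total: 6 hits, 6 misses, 3 evictions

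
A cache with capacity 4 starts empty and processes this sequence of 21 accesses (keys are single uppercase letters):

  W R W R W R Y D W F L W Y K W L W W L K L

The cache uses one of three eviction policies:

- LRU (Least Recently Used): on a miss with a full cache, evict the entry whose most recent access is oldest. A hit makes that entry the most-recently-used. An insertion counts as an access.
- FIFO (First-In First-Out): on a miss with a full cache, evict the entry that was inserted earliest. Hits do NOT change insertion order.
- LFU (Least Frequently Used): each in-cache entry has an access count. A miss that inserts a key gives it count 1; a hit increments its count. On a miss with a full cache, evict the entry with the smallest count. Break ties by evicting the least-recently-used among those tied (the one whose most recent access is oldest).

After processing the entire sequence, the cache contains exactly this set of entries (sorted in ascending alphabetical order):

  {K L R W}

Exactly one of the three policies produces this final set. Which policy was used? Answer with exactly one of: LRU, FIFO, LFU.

Answer: LFU

Derivation:
Simulating under each policy and comparing final sets:
  LRU: final set = {K L W Y} -> differs
  FIFO: final set = {K L W Y} -> differs
  LFU: final set = {K L R W} -> MATCHES target
Only LFU produces the target set.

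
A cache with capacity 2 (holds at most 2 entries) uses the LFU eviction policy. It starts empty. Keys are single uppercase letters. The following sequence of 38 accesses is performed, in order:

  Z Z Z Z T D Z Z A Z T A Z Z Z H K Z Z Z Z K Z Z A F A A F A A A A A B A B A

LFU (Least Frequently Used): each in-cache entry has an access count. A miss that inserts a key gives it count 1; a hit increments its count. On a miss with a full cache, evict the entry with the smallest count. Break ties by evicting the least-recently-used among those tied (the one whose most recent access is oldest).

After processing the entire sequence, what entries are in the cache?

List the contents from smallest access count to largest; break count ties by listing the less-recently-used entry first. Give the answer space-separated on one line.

LFU simulation (capacity=2):
  1. access Z: MISS. Cache: [Z(c=1)]
  2. access Z: HIT, count now 2. Cache: [Z(c=2)]
  3. access Z: HIT, count now 3. Cache: [Z(c=3)]
  4. access Z: HIT, count now 4. Cache: [Z(c=4)]
  5. access T: MISS. Cache: [T(c=1) Z(c=4)]
  6. access D: MISS, evict T(c=1). Cache: [D(c=1) Z(c=4)]
  7. access Z: HIT, count now 5. Cache: [D(c=1) Z(c=5)]
  8. access Z: HIT, count now 6. Cache: [D(c=1) Z(c=6)]
  9. access A: MISS, evict D(c=1). Cache: [A(c=1) Z(c=6)]
  10. access Z: HIT, count now 7. Cache: [A(c=1) Z(c=7)]
  11. access T: MISS, evict A(c=1). Cache: [T(c=1) Z(c=7)]
  12. access A: MISS, evict T(c=1). Cache: [A(c=1) Z(c=7)]
  13. access Z: HIT, count now 8. Cache: [A(c=1) Z(c=8)]
  14. access Z: HIT, count now 9. Cache: [A(c=1) Z(c=9)]
  15. access Z: HIT, count now 10. Cache: [A(c=1) Z(c=10)]
  16. access H: MISS, evict A(c=1). Cache: [H(c=1) Z(c=10)]
  17. access K: MISS, evict H(c=1). Cache: [K(c=1) Z(c=10)]
  18. access Z: HIT, count now 11. Cache: [K(c=1) Z(c=11)]
  19. access Z: HIT, count now 12. Cache: [K(c=1) Z(c=12)]
  20. access Z: HIT, count now 13. Cache: [K(c=1) Z(c=13)]
  21. access Z: HIT, count now 14. Cache: [K(c=1) Z(c=14)]
  22. access K: HIT, count now 2. Cache: [K(c=2) Z(c=14)]
  23. access Z: HIT, count now 15. Cache: [K(c=2) Z(c=15)]
  24. access Z: HIT, count now 16. Cache: [K(c=2) Z(c=16)]
  25. access A: MISS, evict K(c=2). Cache: [A(c=1) Z(c=16)]
  26. access F: MISS, evict A(c=1). Cache: [F(c=1) Z(c=16)]
  27. access A: MISS, evict F(c=1). Cache: [A(c=1) Z(c=16)]
  28. access A: HIT, count now 2. Cache: [A(c=2) Z(c=16)]
  29. access F: MISS, evict A(c=2). Cache: [F(c=1) Z(c=16)]
  30. access A: MISS, evict F(c=1). Cache: [A(c=1) Z(c=16)]
  31. access A: HIT, count now 2. Cache: [A(c=2) Z(c=16)]
  32. access A: HIT, count now 3. Cache: [A(c=3) Z(c=16)]
  33. access A: HIT, count now 4. Cache: [A(c=4) Z(c=16)]
  34. access A: HIT, count now 5. Cache: [A(c=5) Z(c=16)]
  35. access B: MISS, evict A(c=5). Cache: [B(c=1) Z(c=16)]
  36. access A: MISS, evict B(c=1). Cache: [A(c=1) Z(c=16)]
  37. access B: MISS, evict A(c=1). Cache: [B(c=1) Z(c=16)]
  38. access A: MISS, evict B(c=1). Cache: [A(c=1) Z(c=16)]
Total: 21 hits, 17 misses, 15 evictions

Answer: A Z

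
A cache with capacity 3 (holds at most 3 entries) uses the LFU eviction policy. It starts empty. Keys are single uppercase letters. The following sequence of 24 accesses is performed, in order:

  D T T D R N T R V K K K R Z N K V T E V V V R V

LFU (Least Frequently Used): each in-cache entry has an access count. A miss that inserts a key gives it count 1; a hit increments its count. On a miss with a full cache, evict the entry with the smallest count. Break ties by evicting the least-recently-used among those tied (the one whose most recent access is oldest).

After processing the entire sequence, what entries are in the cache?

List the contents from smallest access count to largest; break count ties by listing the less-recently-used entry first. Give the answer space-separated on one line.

Answer: V K T

Derivation:
LFU simulation (capacity=3):
  1. access D: MISS. Cache: [D(c=1)]
  2. access T: MISS. Cache: [D(c=1) T(c=1)]
  3. access T: HIT, count now 2. Cache: [D(c=1) T(c=2)]
  4. access D: HIT, count now 2. Cache: [T(c=2) D(c=2)]
  5. access R: MISS. Cache: [R(c=1) T(c=2) D(c=2)]
  6. access N: MISS, evict R(c=1). Cache: [N(c=1) T(c=2) D(c=2)]
  7. access T: HIT, count now 3. Cache: [N(c=1) D(c=2) T(c=3)]
  8. access R: MISS, evict N(c=1). Cache: [R(c=1) D(c=2) T(c=3)]
  9. access V: MISS, evict R(c=1). Cache: [V(c=1) D(c=2) T(c=3)]
  10. access K: MISS, evict V(c=1). Cache: [K(c=1) D(c=2) T(c=3)]
  11. access K: HIT, count now 2. Cache: [D(c=2) K(c=2) T(c=3)]
  12. access K: HIT, count now 3. Cache: [D(c=2) T(c=3) K(c=3)]
  13. access R: MISS, evict D(c=2). Cache: [R(c=1) T(c=3) K(c=3)]
  14. access Z: MISS, evict R(c=1). Cache: [Z(c=1) T(c=3) K(c=3)]
  15. access N: MISS, evict Z(c=1). Cache: [N(c=1) T(c=3) K(c=3)]
  16. access K: HIT, count now 4. Cache: [N(c=1) T(c=3) K(c=4)]
  17. access V: MISS, evict N(c=1). Cache: [V(c=1) T(c=3) K(c=4)]
  18. access T: HIT, count now 4. Cache: [V(c=1) K(c=4) T(c=4)]
  19. access E: MISS, evict V(c=1). Cache: [E(c=1) K(c=4) T(c=4)]
  20. access V: MISS, evict E(c=1). Cache: [V(c=1) K(c=4) T(c=4)]
  21. access V: HIT, count now 2. Cache: [V(c=2) K(c=4) T(c=4)]
  22. access V: HIT, count now 3. Cache: [V(c=3) K(c=4) T(c=4)]
  23. access R: MISS, evict V(c=3). Cache: [R(c=1) K(c=4) T(c=4)]
  24. access V: MISS, evict R(c=1). Cache: [V(c=1) K(c=4) T(c=4)]
Total: 9 hits, 15 misses, 12 evictions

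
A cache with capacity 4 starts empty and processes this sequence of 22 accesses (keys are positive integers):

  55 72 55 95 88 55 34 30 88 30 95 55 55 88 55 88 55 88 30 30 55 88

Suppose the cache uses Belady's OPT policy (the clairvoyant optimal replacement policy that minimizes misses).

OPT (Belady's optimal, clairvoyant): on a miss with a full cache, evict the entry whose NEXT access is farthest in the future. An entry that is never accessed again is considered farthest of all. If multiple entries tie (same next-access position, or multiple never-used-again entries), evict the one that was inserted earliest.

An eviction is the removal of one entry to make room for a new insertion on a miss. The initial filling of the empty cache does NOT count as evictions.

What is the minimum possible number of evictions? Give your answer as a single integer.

Answer: 2

Derivation:
OPT (Belady) simulation (capacity=4):
  1. access 55: MISS. Cache: [55]
  2. access 72: MISS. Cache: [55 72]
  3. access 55: HIT. Next use of 55: step 6. Cache: [55 72]
  4. access 95: MISS. Cache: [55 72 95]
  5. access 88: MISS. Cache: [55 72 95 88]
  6. access 55: HIT. Next use of 55: step 12. Cache: [55 72 95 88]
  7. access 34: MISS, evict 72 (next use: never). Cache: [55 95 88 34]
  8. access 30: MISS, evict 34 (next use: never). Cache: [55 95 88 30]
  9. access 88: HIT. Next use of 88: step 14. Cache: [55 95 88 30]
  10. access 30: HIT. Next use of 30: step 19. Cache: [55 95 88 30]
  11. access 95: HIT. Next use of 95: never. Cache: [55 95 88 30]
  12. access 55: HIT. Next use of 55: step 13. Cache: [55 95 88 30]
  13. access 55: HIT. Next use of 55: step 15. Cache: [55 95 88 30]
  14. access 88: HIT. Next use of 88: step 16. Cache: [55 95 88 30]
  15. access 55: HIT. Next use of 55: step 17. Cache: [55 95 88 30]
  16. access 88: HIT. Next use of 88: step 18. Cache: [55 95 88 30]
  17. access 55: HIT. Next use of 55: step 21. Cache: [55 95 88 30]
  18. access 88: HIT. Next use of 88: step 22. Cache: [55 95 88 30]
  19. access 30: HIT. Next use of 30: step 20. Cache: [55 95 88 30]
  20. access 30: HIT. Next use of 30: never. Cache: [55 95 88 30]
  21. access 55: HIT. Next use of 55: never. Cache: [55 95 88 30]
  22. access 88: HIT. Next use of 88: never. Cache: [55 95 88 30]
Total: 16 hits, 6 misses, 2 evictions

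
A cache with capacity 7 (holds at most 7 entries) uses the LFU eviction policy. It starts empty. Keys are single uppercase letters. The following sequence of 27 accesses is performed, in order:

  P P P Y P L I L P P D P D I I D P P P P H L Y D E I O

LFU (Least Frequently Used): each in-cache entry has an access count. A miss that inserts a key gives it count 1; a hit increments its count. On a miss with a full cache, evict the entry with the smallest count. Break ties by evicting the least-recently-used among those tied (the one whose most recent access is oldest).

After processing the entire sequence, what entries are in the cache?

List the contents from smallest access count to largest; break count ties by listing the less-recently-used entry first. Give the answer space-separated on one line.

LFU simulation (capacity=7):
  1. access P: MISS. Cache: [P(c=1)]
  2. access P: HIT, count now 2. Cache: [P(c=2)]
  3. access P: HIT, count now 3. Cache: [P(c=3)]
  4. access Y: MISS. Cache: [Y(c=1) P(c=3)]
  5. access P: HIT, count now 4. Cache: [Y(c=1) P(c=4)]
  6. access L: MISS. Cache: [Y(c=1) L(c=1) P(c=4)]
  7. access I: MISS. Cache: [Y(c=1) L(c=1) I(c=1) P(c=4)]
  8. access L: HIT, count now 2. Cache: [Y(c=1) I(c=1) L(c=2) P(c=4)]
  9. access P: HIT, count now 5. Cache: [Y(c=1) I(c=1) L(c=2) P(c=5)]
  10. access P: HIT, count now 6. Cache: [Y(c=1) I(c=1) L(c=2) P(c=6)]
  11. access D: MISS. Cache: [Y(c=1) I(c=1) D(c=1) L(c=2) P(c=6)]
  12. access P: HIT, count now 7. Cache: [Y(c=1) I(c=1) D(c=1) L(c=2) P(c=7)]
  13. access D: HIT, count now 2. Cache: [Y(c=1) I(c=1) L(c=2) D(c=2) P(c=7)]
  14. access I: HIT, count now 2. Cache: [Y(c=1) L(c=2) D(c=2) I(c=2) P(c=7)]
  15. access I: HIT, count now 3. Cache: [Y(c=1) L(c=2) D(c=2) I(c=3) P(c=7)]
  16. access D: HIT, count now 3. Cache: [Y(c=1) L(c=2) I(c=3) D(c=3) P(c=7)]
  17. access P: HIT, count now 8. Cache: [Y(c=1) L(c=2) I(c=3) D(c=3) P(c=8)]
  18. access P: HIT, count now 9. Cache: [Y(c=1) L(c=2) I(c=3) D(c=3) P(c=9)]
  19. access P: HIT, count now 10. Cache: [Y(c=1) L(c=2) I(c=3) D(c=3) P(c=10)]
  20. access P: HIT, count now 11. Cache: [Y(c=1) L(c=2) I(c=3) D(c=3) P(c=11)]
  21. access H: MISS. Cache: [Y(c=1) H(c=1) L(c=2) I(c=3) D(c=3) P(c=11)]
  22. access L: HIT, count now 3. Cache: [Y(c=1) H(c=1) I(c=3) D(c=3) L(c=3) P(c=11)]
  23. access Y: HIT, count now 2. Cache: [H(c=1) Y(c=2) I(c=3) D(c=3) L(c=3) P(c=11)]
  24. access D: HIT, count now 4. Cache: [H(c=1) Y(c=2) I(c=3) L(c=3) D(c=4) P(c=11)]
  25. access E: MISS. Cache: [H(c=1) E(c=1) Y(c=2) I(c=3) L(c=3) D(c=4) P(c=11)]
  26. access I: HIT, count now 4. Cache: [H(c=1) E(c=1) Y(c=2) L(c=3) D(c=4) I(c=4) P(c=11)]
  27. access O: MISS, evict H(c=1). Cache: [E(c=1) O(c=1) Y(c=2) L(c=3) D(c=4) I(c=4) P(c=11)]
Total: 19 hits, 8 misses, 1 evictions

Answer: E O Y L D I P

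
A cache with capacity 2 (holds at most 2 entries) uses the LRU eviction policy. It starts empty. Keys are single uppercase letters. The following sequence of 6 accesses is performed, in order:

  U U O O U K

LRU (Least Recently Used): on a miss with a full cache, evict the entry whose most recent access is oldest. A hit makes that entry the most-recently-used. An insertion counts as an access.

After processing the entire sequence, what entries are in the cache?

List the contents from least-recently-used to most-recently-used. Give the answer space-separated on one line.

LRU simulation (capacity=2):
  1. access U: MISS. Cache (LRU->MRU): [U]
  2. access U: HIT. Cache (LRU->MRU): [U]
  3. access O: MISS. Cache (LRU->MRU): [U O]
  4. access O: HIT. Cache (LRU->MRU): [U O]
  5. access U: HIT. Cache (LRU->MRU): [O U]
  6. access K: MISS, evict O. Cache (LRU->MRU): [U K]
Total: 3 hits, 3 misses, 1 evictions

Answer: U K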